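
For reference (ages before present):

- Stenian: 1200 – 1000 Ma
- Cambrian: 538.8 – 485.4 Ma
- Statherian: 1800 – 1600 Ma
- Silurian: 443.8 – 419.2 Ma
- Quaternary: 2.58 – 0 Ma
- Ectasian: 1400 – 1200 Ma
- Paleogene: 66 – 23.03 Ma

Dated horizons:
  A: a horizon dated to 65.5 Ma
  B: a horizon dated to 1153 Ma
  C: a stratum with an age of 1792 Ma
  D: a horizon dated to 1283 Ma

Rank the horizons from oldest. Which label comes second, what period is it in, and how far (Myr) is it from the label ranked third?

D, in the Ectasian; 130 million years to B

Larger Ma means older, so oldest first: C 1792 > D 1283 > B 1153 > A 65.5.
Counting 2 along gives D (1283 Ma); the excerpt puts that inside the Ectasian, 1400–1200 Ma.
Next in line is B (1153 Ma), and 1283 − 1153 = 130 Myr.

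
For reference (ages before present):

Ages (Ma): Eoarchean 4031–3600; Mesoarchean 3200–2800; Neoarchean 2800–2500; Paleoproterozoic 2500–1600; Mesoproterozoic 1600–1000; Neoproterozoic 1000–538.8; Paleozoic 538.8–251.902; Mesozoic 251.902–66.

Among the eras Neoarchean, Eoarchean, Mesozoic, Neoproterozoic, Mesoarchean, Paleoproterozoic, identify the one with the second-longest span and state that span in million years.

Neoproterozoic, 461.2 million years

Durations: Neoarchean 300; Eoarchean 431; Mesozoic 185.902; Neoproterozoic 461.2; Mesoarchean 400; Paleoproterozoic 900 Myr.
Sorted longest-first: Paleoproterozoic (900), Neoproterozoic (461.2), Eoarchean (431), Mesoarchean (400), Neoarchean (300), Mesozoic (185.902).
The second longest is Neoproterozoic at 461.2 Myr.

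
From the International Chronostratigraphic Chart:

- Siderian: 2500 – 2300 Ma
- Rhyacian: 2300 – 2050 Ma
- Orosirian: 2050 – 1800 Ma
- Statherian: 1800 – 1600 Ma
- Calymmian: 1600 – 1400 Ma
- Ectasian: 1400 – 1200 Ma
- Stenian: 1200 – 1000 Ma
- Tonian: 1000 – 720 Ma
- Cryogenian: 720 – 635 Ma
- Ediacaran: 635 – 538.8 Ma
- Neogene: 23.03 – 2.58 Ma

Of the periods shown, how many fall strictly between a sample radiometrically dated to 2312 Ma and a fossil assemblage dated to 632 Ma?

8

2312 Ma sits inside the Siderian (2500–2300) and 632 Ma inside the Ediacaran (635–538.8); neither of those is wholly between the two dates.
The listed periods lying completely between them are Rhyacian, Orosirian, Statherian, Calymmian, Ectasian, Stenian, Tonian, Cryogenian — 8 in all.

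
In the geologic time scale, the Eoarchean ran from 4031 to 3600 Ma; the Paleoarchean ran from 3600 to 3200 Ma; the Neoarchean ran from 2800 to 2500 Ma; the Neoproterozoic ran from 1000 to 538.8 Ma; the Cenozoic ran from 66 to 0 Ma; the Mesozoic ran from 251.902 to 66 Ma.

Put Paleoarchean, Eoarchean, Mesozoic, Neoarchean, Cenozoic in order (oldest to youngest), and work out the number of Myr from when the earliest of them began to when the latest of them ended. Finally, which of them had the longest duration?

Start ages (Ma): Eoarchean 4031, Paleoarchean 3600, Neoarchean 2800, Mesozoic 251.902, Cenozoic 66.
Ordered oldest to youngest: Eoarchean, Paleoarchean, Neoarchean, Mesozoic, Cenozoic.
Span = 4031 − 0 = 4031 Myr.
Durations: Mesozoic 185.902, Paleoarchean 400, Eoarchean 431, Neoarchean 300, Cenozoic 66 → longest is Eoarchean (431 Myr).

Eoarchean, Paleoarchean, Neoarchean, Mesozoic, Cenozoic; total span 4031 Myr; longest is Eoarchean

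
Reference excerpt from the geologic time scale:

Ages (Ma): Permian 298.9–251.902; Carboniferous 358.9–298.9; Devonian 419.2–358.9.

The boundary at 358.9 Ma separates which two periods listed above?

Devonian and Carboniferous

The Devonian ends at 358.9 Ma and the Carboniferous begins at 358.9 Ma, so they share that boundary.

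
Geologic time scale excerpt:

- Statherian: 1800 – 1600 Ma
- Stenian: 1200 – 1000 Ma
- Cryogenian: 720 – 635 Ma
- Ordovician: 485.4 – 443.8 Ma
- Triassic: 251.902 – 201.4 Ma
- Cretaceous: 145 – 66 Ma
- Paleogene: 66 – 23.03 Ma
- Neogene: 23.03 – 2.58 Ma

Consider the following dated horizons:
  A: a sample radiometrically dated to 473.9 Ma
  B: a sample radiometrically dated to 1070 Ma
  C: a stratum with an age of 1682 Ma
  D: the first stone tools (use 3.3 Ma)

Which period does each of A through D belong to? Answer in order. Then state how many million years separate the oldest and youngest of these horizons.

Match each age against the start–end ranges in the excerpt: A = 473.9 Ma → Ordovician (485.4–443.8); B = 1070 Ma → Stenian (1200–1000); C = 1682 Ma → Statherian (1800–1600); D = 3.3 Ma → Neogene (23.03–2.58).
The largest age is 1682 Ma and the smallest is 3.3 Ma; their difference is 1678.7 Myr.

A — Ordovician; B — Stenian; C — Statherian; D — Neogene; span 1678.7 million years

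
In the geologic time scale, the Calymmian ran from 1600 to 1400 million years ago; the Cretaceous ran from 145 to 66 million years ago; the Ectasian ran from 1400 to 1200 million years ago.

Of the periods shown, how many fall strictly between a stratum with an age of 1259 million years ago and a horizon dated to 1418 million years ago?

0

The older date is 1418 Ma and the younger is 1259 Ma.
No period both begins after 1418 Ma and ends before 1259 Ma, so the count is 0.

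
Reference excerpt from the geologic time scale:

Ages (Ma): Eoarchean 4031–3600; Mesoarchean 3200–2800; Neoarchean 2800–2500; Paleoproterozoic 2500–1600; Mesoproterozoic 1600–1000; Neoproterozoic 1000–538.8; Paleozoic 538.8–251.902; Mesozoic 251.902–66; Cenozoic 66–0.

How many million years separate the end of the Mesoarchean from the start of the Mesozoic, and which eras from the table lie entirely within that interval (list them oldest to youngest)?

2548.098 million years; Neoarchean, Paleoproterozoic, Mesoproterozoic, Neoproterozoic, Paleozoic

The Mesoarchean closes at 2800 Ma and the Mesozoic opens at 251.902 Ma, so the interval is 2800 − 251.902 = 2548.098 Myr.
An era fits inside if it starts at or after 2800 Ma and ends at or before 251.902 Ma; oldest first that gives Neoarchean, Paleoproterozoic, Mesoproterozoic, Neoproterozoic, Paleozoic.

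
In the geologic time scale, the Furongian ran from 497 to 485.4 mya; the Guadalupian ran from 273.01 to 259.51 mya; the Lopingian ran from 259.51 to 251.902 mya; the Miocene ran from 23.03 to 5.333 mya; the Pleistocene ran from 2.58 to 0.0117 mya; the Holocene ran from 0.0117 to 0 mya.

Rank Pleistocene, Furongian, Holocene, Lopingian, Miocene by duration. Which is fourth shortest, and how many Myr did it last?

Furongian, 11.6 million years

Start − end for each: Pleistocene 2.58 − 0.0117 = 2.5683; Furongian 497 − 485.4 = 11.6; Holocene 0.0117 − 0 = 0.0117; Lopingian 259.51 − 251.902 = 7.608; Miocene 23.03 − 5.333 = 17.697.
Ranking these from shortest: Holocene < Pleistocene < Lopingian < Furongian < Miocene.
Position 4 in that ranking is Furongian, which lasted 11.6 Myr.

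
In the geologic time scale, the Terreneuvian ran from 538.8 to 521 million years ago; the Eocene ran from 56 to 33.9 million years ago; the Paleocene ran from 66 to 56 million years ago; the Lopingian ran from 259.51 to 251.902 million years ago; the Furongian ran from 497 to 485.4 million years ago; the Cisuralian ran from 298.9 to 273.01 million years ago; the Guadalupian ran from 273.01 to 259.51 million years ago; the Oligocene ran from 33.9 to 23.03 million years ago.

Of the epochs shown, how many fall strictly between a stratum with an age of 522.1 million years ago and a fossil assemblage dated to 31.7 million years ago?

The older date is 522.1 Ma and the younger is 31.7 Ma.
Epochs with start < 522.1 and end > 31.7 Ma: Furongian (497–485.4), Cisuralian (298.9–273.01), Guadalupian (273.01–259.51), Lopingian (259.51–251.902), Paleocene (66–56), Eocene (56–33.9).
That is 6 complete epochs.

6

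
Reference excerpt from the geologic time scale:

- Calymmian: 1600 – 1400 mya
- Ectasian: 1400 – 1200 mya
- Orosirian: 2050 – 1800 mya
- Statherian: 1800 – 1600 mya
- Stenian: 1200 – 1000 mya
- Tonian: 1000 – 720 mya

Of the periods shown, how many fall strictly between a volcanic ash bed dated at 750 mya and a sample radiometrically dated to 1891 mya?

The older date is 1891 Ma and the younger is 750 Ma.
Periods with start < 1891 and end > 750 Ma: Statherian (1800–1600), Calymmian (1600–1400), Ectasian (1400–1200), Stenian (1200–1000).
That is 4 complete periods.

4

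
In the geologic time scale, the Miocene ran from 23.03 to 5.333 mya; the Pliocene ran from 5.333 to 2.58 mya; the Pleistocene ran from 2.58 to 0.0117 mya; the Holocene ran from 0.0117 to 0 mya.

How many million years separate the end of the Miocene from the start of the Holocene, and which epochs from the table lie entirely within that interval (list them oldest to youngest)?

The Miocene closes at 5.333 Ma and the Holocene opens at 0.0117 Ma, so the interval is 5.333 − 0.0117 = 5.3213 Myr.
An epoch fits inside if it starts at or after 5.333 Ma and ends at or before 0.0117 Ma; oldest first that gives Pliocene, Pleistocene.

5.3213 million years; Pliocene, Pleistocene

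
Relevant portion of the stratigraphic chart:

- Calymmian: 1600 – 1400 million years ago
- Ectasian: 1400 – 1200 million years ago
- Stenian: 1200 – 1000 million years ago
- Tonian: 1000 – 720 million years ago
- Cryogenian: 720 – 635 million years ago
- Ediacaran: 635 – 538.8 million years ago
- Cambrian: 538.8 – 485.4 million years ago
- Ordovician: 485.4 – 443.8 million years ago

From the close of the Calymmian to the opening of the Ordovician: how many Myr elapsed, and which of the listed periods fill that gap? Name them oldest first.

The Calymmian closes at 1400 Ma and the Ordovician opens at 485.4 Ma, so the interval is 1400 − 485.4 = 914.6 Myr.
A period fits inside if it starts at or after 1400 Ma and ends at or before 485.4 Ma; oldest first that gives Ectasian, Stenian, Tonian, Cryogenian, Ediacaran, Cambrian.

914.6 million years; Ectasian, Stenian, Tonian, Cryogenian, Ediacaran, Cambrian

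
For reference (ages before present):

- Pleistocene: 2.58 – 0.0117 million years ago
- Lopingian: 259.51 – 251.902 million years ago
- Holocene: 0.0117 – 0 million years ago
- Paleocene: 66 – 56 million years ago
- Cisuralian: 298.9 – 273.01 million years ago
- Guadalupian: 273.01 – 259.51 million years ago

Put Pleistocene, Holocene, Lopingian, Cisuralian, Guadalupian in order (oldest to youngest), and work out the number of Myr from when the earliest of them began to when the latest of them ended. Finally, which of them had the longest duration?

Cisuralian, Guadalupian, Lopingian, Pleistocene, Holocene; total span 298.9 Myr; longest is Cisuralian

Start ages (Ma): Cisuralian 298.9, Guadalupian 273.01, Lopingian 259.51, Pleistocene 2.58, Holocene 0.0117.
Ordered oldest to youngest: Cisuralian, Guadalupian, Lopingian, Pleistocene, Holocene.
Span = 298.9 − 0 = 298.9 Myr.
Durations: Cisuralian 25.89, Pleistocene 2.5683, Holocene 0.0117, Guadalupian 13.5, Lopingian 7.608 → longest is Cisuralian (25.89 Myr).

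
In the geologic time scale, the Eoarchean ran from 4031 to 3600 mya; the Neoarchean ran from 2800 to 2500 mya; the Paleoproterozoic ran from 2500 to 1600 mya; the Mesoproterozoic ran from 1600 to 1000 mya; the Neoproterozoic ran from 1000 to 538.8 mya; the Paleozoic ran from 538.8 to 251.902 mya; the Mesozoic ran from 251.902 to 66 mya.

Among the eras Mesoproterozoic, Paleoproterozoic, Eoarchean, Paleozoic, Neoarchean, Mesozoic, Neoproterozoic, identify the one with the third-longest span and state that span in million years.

Start − end for each: Mesoproterozoic 1600 − 1000 = 600; Paleoproterozoic 2500 − 1600 = 900; Eoarchean 4031 − 3600 = 431; Paleozoic 538.8 − 251.902 = 286.898; Neoarchean 2800 − 2500 = 300; Mesozoic 251.902 − 66 = 185.902; Neoproterozoic 1000 − 538.8 = 461.2.
Ranking these from longest: Paleoproterozoic > Mesoproterozoic > Neoproterozoic > Eoarchean > Neoarchean > Paleozoic > Mesozoic.
Position 3 in that ranking is Neoproterozoic, which lasted 461.2 Myr.

Neoproterozoic, 461.2 million years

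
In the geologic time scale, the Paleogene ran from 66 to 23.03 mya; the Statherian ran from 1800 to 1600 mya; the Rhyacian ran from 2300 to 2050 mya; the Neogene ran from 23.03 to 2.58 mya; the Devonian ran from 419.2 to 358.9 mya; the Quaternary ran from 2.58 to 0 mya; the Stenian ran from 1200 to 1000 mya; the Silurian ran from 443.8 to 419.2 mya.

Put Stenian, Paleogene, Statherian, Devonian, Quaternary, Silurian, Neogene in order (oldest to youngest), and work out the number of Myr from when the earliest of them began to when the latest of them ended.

Statherian, Stenian, Silurian, Devonian, Paleogene, Neogene, Quaternary; total span 1800 Myr

Start ages (Ma): Statherian 1800, Stenian 1200, Silurian 443.8, Devonian 419.2, Paleogene 66, Neogene 23.03, Quaternary 2.58.
Ordered oldest to youngest: Statherian, Stenian, Silurian, Devonian, Paleogene, Neogene, Quaternary.
Span = 1800 − 0 = 1800 Myr.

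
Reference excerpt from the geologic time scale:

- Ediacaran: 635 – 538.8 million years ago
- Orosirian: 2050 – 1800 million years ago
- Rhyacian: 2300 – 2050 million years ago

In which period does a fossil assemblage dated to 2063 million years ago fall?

Rhyacian

2063 Ma lies between 2300 and 2050 Ma, so it falls in the Rhyacian.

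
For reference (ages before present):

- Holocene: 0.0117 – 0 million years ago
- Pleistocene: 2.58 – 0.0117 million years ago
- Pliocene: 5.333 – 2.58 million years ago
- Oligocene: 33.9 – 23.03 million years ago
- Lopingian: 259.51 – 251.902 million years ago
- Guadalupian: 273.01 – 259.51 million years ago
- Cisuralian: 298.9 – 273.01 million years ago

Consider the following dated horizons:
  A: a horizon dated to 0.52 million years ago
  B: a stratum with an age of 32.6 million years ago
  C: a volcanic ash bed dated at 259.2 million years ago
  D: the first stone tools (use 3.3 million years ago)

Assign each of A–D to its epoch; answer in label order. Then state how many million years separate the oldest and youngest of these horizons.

A — Pleistocene; B — Oligocene; C — Lopingian; D — Pliocene; span 258.68 million years

A: 0.52 Ma lies in 2.58–0.0117 Ma, so Pleistocene.
B: 32.6 Ma lies in 33.9–23.03 Ma, so Oligocene.
C: 259.2 Ma lies in 259.51–251.902 Ma, so Lopingian.
D: 3.3 Ma lies in 5.333–2.58 Ma, so Pliocene.
Oldest = 259.2 Ma, youngest = 0.52 Ma → span 258.68 Myr.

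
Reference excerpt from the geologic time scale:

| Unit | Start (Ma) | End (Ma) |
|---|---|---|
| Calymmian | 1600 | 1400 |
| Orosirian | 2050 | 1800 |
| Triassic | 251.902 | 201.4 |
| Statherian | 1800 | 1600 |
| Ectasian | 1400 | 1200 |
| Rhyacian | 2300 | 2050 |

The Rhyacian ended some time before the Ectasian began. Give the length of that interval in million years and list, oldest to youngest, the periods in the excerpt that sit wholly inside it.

End of Rhyacian = 2050 Ma; start of Ectasian = 1400 Ma.
Gap = 2050 − 1400 = 650 Myr.
Periods wholly inside 2050–1400 Ma: Orosirian (2050–1800), Statherian (1800–1600), Calymmian (1600–1400).

650 million years; Orosirian, Statherian, Calymmian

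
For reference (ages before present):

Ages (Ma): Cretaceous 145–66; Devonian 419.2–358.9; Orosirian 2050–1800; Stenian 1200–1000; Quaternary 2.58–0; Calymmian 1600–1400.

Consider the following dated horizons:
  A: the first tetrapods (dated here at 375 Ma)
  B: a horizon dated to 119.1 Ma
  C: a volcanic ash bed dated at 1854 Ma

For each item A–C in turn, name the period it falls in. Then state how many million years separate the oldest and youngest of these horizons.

Match each age against the start–end ranges in the excerpt: A = 375 Ma → Devonian (419.2–358.9); B = 119.1 Ma → Cretaceous (145–66); C = 1854 Ma → Orosirian (2050–1800).
The largest age is 1854 Ma and the smallest is 119.1 Ma; their difference is 1734.9 Myr.

A — Devonian; B — Cretaceous; C — Orosirian; span 1734.9 million years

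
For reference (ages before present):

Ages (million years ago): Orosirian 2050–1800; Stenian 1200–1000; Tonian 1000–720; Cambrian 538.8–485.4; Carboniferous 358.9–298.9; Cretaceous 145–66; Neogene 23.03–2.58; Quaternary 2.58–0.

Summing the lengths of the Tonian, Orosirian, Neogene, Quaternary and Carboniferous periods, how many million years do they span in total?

613.03 million years

Duration is start − end for each: (1000 − 720) + (2050 − 1800) + (23.03 − 2.58) + (2.58 − 0) + (358.9 − 298.9).
That is 280 + 250 + 20.45 + 2.58 + 60, which totals 613.03 million years.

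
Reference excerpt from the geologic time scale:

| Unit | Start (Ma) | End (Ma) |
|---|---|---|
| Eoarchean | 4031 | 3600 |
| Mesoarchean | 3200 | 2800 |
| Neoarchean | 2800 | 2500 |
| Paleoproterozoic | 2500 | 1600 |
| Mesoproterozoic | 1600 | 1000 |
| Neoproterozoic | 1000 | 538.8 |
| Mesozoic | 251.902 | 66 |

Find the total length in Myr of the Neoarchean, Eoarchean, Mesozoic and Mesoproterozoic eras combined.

Duration is start − end for each: (2800 − 2500) + (4031 − 3600) + (251.902 − 66) + (1600 − 1000).
That is 300 + 431 + 185.902 + 600, which totals 1516.902 million years.

1516.902 million years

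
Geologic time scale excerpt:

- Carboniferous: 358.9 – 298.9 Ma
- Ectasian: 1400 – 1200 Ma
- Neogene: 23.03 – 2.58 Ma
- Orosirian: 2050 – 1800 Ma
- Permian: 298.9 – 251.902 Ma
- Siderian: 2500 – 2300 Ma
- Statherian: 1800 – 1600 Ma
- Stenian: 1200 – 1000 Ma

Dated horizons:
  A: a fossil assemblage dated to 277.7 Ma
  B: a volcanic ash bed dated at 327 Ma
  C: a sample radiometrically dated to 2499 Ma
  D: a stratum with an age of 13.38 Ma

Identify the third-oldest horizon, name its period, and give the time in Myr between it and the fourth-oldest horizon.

Larger Ma means older, so oldest first: C 2499 > B 327 > A 277.7 > D 13.38.
Counting 3 along gives A (277.7 Ma); the excerpt puts that inside the Permian, 298.9–251.902 Ma.
Next in line is D (13.38 Ma), and 277.7 − 13.38 = 264.32 Myr.

A, in the Permian; 264.32 million years to D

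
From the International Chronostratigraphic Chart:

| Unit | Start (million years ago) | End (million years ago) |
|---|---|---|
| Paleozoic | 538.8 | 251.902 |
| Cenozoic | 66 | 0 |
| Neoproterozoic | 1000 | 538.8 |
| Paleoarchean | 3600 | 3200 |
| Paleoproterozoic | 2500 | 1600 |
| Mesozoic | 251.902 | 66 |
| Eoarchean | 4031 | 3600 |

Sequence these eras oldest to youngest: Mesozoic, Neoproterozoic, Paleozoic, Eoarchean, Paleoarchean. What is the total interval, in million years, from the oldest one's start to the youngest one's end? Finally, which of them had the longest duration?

Eoarchean → Paleoarchean → Neoproterozoic → Paleozoic → Mesozoic; total span 3965 Myr; longest is Neoproterozoic

Start ages (Ma): Eoarchean 4031, Paleoarchean 3600, Neoproterozoic 1000, Paleozoic 538.8, Mesozoic 251.902.
Ordered oldest to youngest: Eoarchean, Paleoarchean, Neoproterozoic, Paleozoic, Mesozoic.
Span = 4031 − 66 = 3965 Myr.
Durations: Mesozoic 185.902, Eoarchean 431, Neoproterozoic 461.2, Paleoarchean 400, Paleozoic 286.898 → longest is Neoproterozoic (461.2 Myr).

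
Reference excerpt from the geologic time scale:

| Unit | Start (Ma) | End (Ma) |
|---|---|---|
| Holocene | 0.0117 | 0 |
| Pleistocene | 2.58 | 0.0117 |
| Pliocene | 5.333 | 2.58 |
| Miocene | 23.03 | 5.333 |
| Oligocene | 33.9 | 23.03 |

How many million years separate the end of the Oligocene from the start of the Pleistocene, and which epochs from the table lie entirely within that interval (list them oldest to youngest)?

20.45 million years; Miocene, Pliocene

The Oligocene closes at 23.03 Ma and the Pleistocene opens at 2.58 Ma, so the interval is 23.03 − 2.58 = 20.45 Myr.
An epoch fits inside if it starts at or after 23.03 Ma and ends at or before 2.58 Ma; oldest first that gives Miocene, Pliocene.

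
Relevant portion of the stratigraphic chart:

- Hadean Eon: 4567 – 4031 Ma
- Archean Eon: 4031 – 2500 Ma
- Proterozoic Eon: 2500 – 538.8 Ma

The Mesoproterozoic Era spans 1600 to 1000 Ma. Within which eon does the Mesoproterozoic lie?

Proterozoic

The Mesoproterozoic (1600–1000 Ma) lies entirely within 2500–538.8 Ma, the Proterozoic Eon.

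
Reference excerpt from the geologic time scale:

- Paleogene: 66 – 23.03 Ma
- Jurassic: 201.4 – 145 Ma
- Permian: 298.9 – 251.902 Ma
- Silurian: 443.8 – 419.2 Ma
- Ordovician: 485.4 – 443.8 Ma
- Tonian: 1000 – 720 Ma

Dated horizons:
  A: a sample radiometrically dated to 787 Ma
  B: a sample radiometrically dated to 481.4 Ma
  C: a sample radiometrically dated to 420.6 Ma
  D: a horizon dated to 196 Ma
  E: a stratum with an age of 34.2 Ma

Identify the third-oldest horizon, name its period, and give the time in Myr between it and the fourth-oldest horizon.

C, in the Silurian; 224.6 million years to D

Larger Ma means older, so oldest first: A 787 > B 481.4 > C 420.6 > D 196 > E 34.2.
Counting 3 along gives C (420.6 Ma); the excerpt puts that inside the Silurian, 443.8–419.2 Ma.
Next in line is D (196 Ma), and 420.6 − 196 = 224.6 Myr.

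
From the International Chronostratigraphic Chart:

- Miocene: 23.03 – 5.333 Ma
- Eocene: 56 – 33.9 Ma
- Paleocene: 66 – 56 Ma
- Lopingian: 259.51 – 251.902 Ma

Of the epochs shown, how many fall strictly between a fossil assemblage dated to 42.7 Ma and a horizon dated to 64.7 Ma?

0

Checking each listed span, none has both start < 64.7 Ma and end > 42.7 Ma — every epoch straddles one of the two dates or lies outside them — so the count is 0.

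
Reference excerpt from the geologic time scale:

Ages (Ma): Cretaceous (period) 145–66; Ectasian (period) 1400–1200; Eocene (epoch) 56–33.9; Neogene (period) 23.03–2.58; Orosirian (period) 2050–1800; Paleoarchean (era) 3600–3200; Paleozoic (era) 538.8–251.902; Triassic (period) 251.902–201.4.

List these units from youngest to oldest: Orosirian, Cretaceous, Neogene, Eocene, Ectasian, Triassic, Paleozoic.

Neogene, Eocene, Cretaceous, Triassic, Paleozoic, Ectasian, Orosirian

The oldest of these is Orosirian (starts 2050 Ma) and the youngest is Neogene (ends 2.58 Ma).
In between, by decreasing start age: Ectasian (1400), Paleozoic (538.8), Triassic (251.902), Cretaceous (145), Eocene (56).
Listing youngest first means reversing that sequence.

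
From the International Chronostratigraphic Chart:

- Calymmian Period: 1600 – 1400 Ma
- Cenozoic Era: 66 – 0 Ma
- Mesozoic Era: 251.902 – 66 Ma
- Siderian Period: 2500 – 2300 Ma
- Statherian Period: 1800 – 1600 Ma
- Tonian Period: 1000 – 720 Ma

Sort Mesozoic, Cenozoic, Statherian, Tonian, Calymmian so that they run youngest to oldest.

Read off each span (Ma): Mesozoic 251.902–66; Cenozoic 66–0; Statherian 1800–1600; Tonian 1000–720; Calymmian 1600–1400.
Larger Ma is older, so oldest→youngest is Statherian, Calymmian, Tonian, Mesozoic, Cenozoic; reverse it for youngest→oldest.

Cenozoic, Mesozoic, Tonian, Calymmian, Statherian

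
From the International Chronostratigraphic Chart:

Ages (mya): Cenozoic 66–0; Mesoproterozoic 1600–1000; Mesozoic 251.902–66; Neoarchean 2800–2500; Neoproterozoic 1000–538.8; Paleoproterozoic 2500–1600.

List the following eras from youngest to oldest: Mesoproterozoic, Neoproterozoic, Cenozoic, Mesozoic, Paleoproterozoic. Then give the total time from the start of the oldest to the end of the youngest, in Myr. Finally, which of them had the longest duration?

From the excerpt: Mesoproterozoic 1600–1000; Neoproterozoic 1000–538.8; Cenozoic 66–0; Mesozoic 251.902–66; Paleoproterozoic 2500–1600 (Ma).
Larger Ma is earlier, so the oldest is Paleoproterozoic and the youngest is Cenozoic; youngest to oldest: Cenozoic, Mesozoic, Neoproterozoic, Mesoproterozoic, Paleoproterozoic.
Oldest start 2500 minus youngest end 0 gives 2500 Myr overall.
Individual lengths (start − end): Mesoproterozoic 600; Cenozoic 66; Neoproterozoic 461.2; Paleoproterozoic 900; Mesozoic 185.902. The largest is Paleoproterozoic at 900 Myr.

Cenozoic → Mesozoic → Neoproterozoic → Mesoproterozoic → Paleoproterozoic; total span 2500 Myr; longest is Paleoproterozoic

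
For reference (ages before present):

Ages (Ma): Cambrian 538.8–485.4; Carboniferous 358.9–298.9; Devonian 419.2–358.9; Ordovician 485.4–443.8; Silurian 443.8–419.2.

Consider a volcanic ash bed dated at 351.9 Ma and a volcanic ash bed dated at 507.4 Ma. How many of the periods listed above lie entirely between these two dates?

3

507.4 Ma sits inside the Cambrian (538.8–485.4) and 351.9 Ma inside the Carboniferous (358.9–298.9); neither of those is wholly between the two dates.
The listed periods lying completely between them are Ordovician, Silurian, Devonian — 3 in all.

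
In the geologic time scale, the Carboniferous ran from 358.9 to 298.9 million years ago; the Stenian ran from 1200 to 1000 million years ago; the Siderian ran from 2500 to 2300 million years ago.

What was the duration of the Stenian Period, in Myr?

200 million years

1200 − 1000 = 200 million years.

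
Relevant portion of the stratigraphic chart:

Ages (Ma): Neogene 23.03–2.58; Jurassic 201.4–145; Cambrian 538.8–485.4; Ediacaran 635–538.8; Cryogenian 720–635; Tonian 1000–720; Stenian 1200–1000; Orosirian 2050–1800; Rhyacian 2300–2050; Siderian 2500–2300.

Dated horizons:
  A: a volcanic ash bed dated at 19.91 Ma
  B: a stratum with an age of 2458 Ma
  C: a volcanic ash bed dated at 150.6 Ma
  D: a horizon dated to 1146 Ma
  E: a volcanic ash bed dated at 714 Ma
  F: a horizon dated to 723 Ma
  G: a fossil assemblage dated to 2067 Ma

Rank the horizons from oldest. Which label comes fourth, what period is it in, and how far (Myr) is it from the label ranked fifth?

Sorted oldest-first by Ma: B (2458), G (2067), D (1146), F (723), E (714), C (150.6), A (19.91).
The fourth oldest is F at 723 Ma, which lies in 1000–720 Ma: the Tonian.
The fifth oldest is E at 714 Ma; separation = |723 − 714| = 9 Myr.

F, in the Tonian; 9 million years to E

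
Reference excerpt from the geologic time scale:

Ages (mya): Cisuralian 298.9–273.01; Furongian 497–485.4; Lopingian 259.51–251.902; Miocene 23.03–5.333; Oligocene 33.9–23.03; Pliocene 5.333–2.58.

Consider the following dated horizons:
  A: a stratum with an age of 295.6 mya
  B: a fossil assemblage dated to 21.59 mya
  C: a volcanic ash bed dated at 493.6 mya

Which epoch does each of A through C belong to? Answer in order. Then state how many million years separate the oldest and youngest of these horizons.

Match each age against the start–end ranges in the excerpt: A = 295.6 Ma → Cisuralian (298.9–273.01); B = 21.59 Ma → Miocene (23.03–5.333); C = 493.6 Ma → Furongian (497–485.4).
The largest age is 493.6 Ma and the smallest is 21.59 Ma; their difference is 472.01 Myr.

A — Cisuralian; B — Miocene; C — Furongian; span 472.01 million years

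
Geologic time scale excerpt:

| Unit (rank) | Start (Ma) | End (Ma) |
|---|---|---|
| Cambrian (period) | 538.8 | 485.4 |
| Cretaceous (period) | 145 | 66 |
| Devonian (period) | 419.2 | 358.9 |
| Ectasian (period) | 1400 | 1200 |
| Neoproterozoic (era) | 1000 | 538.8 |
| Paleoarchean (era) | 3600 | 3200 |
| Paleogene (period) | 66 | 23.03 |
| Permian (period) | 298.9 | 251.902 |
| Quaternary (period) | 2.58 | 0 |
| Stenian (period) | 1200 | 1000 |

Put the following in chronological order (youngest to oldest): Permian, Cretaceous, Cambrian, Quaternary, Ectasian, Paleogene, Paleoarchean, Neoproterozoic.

Read off each span (Ma): Permian 298.9–251.902; Cretaceous 145–66; Cambrian 538.8–485.4; Quaternary 2.58–0; Ectasian 1400–1200; Paleogene 66–23.03; Paleoarchean 3600–3200; Neoproterozoic 1000–538.8.
Larger Ma is older, so oldest→youngest is Paleoarchean, Ectasian, Neoproterozoic, Cambrian, Permian, Cretaceous, Paleogene, Quaternary; reverse it for youngest→oldest.

Quaternary → Paleogene → Cretaceous → Permian → Cambrian → Neoproterozoic → Ectasian → Paleoarchean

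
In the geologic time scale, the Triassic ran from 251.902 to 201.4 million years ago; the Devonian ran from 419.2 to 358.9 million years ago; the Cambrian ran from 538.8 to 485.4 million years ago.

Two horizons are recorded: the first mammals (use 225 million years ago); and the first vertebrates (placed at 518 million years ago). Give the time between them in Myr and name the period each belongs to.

Elapsed time: 518 − 225 = 293 Myr.
225 Ma lies within 251.902–201.4 Ma: Triassic.
518 Ma lies within 538.8–485.4 Ma: Cambrian.

293 million years apart; the first in the Triassic, the second in the Cambrian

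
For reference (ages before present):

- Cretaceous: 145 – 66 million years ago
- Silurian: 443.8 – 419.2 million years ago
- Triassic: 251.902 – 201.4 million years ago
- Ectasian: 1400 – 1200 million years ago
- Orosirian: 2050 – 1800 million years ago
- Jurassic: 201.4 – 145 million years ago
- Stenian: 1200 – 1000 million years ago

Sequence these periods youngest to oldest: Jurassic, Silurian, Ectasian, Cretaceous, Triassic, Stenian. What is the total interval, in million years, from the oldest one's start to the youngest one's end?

Cretaceous, Jurassic, Triassic, Silurian, Stenian, Ectasian; total span 1334 Myr

Start ages (Ma): Ectasian 1400, Stenian 1200, Silurian 443.8, Triassic 251.902, Jurassic 201.4, Cretaceous 145.
Ordered youngest to oldest: Cretaceous, Jurassic, Triassic, Silurian, Stenian, Ectasian.
Span = 1400 − 66 = 1334 Myr.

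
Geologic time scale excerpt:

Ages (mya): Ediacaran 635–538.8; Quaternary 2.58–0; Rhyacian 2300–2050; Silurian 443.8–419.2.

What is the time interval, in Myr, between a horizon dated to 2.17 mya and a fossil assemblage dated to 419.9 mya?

417.73 million years

419.9 − 2.17 = 417.73 million years.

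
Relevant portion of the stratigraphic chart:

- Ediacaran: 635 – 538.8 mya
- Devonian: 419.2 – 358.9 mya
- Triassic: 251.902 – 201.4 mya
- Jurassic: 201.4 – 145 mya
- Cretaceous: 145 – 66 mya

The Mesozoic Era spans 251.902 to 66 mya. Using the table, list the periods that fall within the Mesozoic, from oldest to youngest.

Triassic, Jurassic, Cretaceous

Periods with both bounds inside 251.902–66 Ma: Triassic (251.902–201.4), Jurassic (201.4–145), Cretaceous (145–66).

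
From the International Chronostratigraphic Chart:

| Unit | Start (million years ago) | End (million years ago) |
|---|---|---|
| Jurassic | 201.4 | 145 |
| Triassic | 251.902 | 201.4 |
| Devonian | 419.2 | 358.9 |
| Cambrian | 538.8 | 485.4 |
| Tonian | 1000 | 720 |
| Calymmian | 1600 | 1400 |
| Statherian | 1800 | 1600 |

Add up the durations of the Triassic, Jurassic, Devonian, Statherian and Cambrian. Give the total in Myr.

Duration is start − end for each: (251.902 − 201.4) + (201.4 − 145) + (419.2 − 358.9) + (1800 − 1600) + (538.8 − 485.4).
That is 50.502 + 56.4 + 60.3 + 200 + 53.4, which totals 420.602 million years.

420.602 million years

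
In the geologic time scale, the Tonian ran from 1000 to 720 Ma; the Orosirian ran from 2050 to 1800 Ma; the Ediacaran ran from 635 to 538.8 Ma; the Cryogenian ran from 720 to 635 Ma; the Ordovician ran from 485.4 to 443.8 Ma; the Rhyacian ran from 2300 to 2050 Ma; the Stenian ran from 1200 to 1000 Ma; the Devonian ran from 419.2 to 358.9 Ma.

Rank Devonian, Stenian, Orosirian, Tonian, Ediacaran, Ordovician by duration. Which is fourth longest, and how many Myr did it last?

Ediacaran, 96.2 million years

Durations: Devonian 60.3; Stenian 200; Orosirian 250; Tonian 280; Ediacaran 96.2; Ordovician 41.6 Myr.
Sorted longest-first: Tonian (280), Orosirian (250), Stenian (200), Ediacaran (96.2), Devonian (60.3), Ordovician (41.6).
The fourth longest is Ediacaran at 96.2 Myr.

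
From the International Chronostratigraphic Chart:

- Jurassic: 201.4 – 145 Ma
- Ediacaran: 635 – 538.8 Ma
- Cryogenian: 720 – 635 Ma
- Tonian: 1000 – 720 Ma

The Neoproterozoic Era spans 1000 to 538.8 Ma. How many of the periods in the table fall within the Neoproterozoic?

Periods inside 1000–538.8 Ma: Tonian, Cryogenian, Ediacaran — 3 in total.

3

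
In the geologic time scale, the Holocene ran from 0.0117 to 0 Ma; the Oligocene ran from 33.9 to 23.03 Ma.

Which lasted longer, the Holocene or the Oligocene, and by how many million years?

Oligocene, by 10.8583 million years

Holocene: 0.0117 − 0 = 0.0117 Myr.
Oligocene: 33.9 − 23.03 = 10.87 Myr.
Difference: 10.87 − 0.0117 = 10.8583 Myr, so the Oligocene was longer.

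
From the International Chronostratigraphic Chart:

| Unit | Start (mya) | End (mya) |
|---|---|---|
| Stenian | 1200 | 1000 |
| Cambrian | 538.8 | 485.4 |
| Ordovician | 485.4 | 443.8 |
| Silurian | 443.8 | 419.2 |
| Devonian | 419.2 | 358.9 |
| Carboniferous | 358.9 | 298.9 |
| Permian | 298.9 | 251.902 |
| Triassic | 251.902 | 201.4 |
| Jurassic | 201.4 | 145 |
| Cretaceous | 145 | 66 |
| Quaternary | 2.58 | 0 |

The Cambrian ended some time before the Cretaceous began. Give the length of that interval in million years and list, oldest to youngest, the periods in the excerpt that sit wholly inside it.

End of Cambrian = 485.4 Ma; start of Cretaceous = 145 Ma.
Gap = 485.4 − 145 = 340.4 Myr.
Periods wholly inside 485.4–145 Ma: Ordovician (485.4–443.8), Silurian (443.8–419.2), Devonian (419.2–358.9), Carboniferous (358.9–298.9), Permian (298.9–251.902), Triassic (251.902–201.4), Jurassic (201.4–145).

340.4 million years; Ordovician, Silurian, Devonian, Carboniferous, Permian, Triassic, Jurassic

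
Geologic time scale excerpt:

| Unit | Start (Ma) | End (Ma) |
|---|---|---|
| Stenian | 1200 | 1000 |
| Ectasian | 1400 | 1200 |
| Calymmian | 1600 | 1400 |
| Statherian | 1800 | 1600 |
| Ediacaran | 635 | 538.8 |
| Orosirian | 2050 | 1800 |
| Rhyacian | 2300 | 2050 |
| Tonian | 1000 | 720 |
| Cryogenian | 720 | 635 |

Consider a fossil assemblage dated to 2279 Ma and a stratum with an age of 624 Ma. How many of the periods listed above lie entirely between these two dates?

The older date is 2279 Ma and the younger is 624 Ma.
Periods with start < 2279 and end > 624 Ma: Orosirian (2050–1800), Statherian (1800–1600), Calymmian (1600–1400), Ectasian (1400–1200), Stenian (1200–1000), Tonian (1000–720), Cryogenian (720–635).
That is 7 complete periods.

7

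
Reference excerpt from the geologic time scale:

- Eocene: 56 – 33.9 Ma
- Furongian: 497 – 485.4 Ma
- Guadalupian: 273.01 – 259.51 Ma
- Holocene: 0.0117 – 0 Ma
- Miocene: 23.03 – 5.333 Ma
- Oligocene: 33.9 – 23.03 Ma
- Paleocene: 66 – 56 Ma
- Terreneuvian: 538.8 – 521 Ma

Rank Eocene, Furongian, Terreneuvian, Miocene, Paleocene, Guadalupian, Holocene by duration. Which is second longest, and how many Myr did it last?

Terreneuvian, 17.8 million years

Durations: Eocene 22.1; Furongian 11.6; Terreneuvian 17.8; Miocene 17.697; Paleocene 10; Guadalupian 13.5; Holocene 0.0117 Myr.
Sorted longest-first: Eocene (22.1), Terreneuvian (17.8), Miocene (17.697), Guadalupian (13.5), Furongian (11.6), Paleocene (10), Holocene (0.0117).
The second longest is Terreneuvian at 17.8 Myr.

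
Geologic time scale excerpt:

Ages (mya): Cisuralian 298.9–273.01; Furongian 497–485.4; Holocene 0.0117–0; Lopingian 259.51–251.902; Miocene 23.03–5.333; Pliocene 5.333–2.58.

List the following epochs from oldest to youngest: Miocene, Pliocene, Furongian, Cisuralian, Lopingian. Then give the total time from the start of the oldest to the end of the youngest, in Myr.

Furongian, Cisuralian, Lopingian, Miocene, Pliocene; total span 494.42 Myr

From the excerpt: Miocene 23.03–5.333; Pliocene 5.333–2.58; Furongian 497–485.4; Cisuralian 298.9–273.01; Lopingian 259.51–251.902 (Ma).
Larger Ma is earlier, so the oldest is Furongian and the youngest is Pliocene; oldest to youngest: Furongian, Cisuralian, Lopingian, Miocene, Pliocene.
Oldest start 497 minus youngest end 2.58 gives 494.42 Myr overall.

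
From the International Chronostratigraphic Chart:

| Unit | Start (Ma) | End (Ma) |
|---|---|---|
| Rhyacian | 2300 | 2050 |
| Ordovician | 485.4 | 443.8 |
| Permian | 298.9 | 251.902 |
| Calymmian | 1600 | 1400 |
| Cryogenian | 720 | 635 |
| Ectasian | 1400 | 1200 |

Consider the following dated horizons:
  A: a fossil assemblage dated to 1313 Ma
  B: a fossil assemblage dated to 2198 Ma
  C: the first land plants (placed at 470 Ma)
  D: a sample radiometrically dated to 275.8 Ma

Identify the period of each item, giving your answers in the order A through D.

A — Ectasian; B — Rhyacian; C — Ordovician; D — Permian

A: 1313 Ma lies in 1400–1200 Ma, so Ectasian.
B: 2198 Ma lies in 2300–2050 Ma, so Rhyacian.
C: 470 Ma lies in 485.4–443.8 Ma, so Ordovician.
D: 275.8 Ma lies in 298.9–251.902 Ma, so Permian.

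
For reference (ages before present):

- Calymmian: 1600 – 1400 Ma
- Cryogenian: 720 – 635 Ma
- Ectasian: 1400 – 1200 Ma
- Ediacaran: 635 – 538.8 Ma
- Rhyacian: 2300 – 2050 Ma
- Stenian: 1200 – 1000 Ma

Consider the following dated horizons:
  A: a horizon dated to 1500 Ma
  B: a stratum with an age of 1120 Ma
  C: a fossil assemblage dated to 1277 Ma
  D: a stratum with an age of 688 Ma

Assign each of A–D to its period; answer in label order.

A — Calymmian; B — Stenian; C — Ectasian; D — Cryogenian

A: 1500 Ma lies in 1600–1400 Ma, so Calymmian.
B: 1120 Ma lies in 1200–1000 Ma, so Stenian.
C: 1277 Ma lies in 1400–1200 Ma, so Ectasian.
D: 688 Ma lies in 720–635 Ma, so Cryogenian.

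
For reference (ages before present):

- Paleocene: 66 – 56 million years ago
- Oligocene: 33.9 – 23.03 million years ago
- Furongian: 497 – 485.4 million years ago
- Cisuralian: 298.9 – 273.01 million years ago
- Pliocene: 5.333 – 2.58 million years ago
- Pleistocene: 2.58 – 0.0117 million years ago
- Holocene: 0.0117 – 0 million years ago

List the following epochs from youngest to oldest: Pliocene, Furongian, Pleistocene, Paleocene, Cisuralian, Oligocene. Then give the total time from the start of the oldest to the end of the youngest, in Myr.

Pleistocene → Pliocene → Oligocene → Paleocene → Cisuralian → Furongian; total span 496.9883 Myr

From the excerpt: Pliocene 5.333–2.58; Furongian 497–485.4; Pleistocene 2.58–0.0117; Paleocene 66–56; Cisuralian 298.9–273.01; Oligocene 33.9–23.03 (Ma).
Larger Ma is earlier, so the oldest is Furongian and the youngest is Pleistocene; youngest to oldest: Pleistocene, Pliocene, Oligocene, Paleocene, Cisuralian, Furongian.
Oldest start 497 minus youngest end 0.0117 gives 496.9883 Myr overall.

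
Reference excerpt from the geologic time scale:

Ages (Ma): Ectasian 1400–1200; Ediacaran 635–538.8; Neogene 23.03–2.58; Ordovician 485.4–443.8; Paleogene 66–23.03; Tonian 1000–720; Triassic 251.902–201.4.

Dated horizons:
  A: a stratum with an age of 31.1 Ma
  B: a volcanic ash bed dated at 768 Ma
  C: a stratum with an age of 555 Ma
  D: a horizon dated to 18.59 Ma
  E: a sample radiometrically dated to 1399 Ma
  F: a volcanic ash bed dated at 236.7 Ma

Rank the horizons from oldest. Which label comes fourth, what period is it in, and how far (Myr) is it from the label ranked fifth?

Sorted oldest-first by Ma: E (1399), B (768), C (555), F (236.7), A (31.1), D (18.59).
The fourth oldest is F at 236.7 Ma, which lies in 251.902–201.4 Ma: the Triassic.
The fifth oldest is A at 31.1 Ma; separation = |236.7 − 31.1| = 205.6 Myr.

F, in the Triassic; 205.6 million years to A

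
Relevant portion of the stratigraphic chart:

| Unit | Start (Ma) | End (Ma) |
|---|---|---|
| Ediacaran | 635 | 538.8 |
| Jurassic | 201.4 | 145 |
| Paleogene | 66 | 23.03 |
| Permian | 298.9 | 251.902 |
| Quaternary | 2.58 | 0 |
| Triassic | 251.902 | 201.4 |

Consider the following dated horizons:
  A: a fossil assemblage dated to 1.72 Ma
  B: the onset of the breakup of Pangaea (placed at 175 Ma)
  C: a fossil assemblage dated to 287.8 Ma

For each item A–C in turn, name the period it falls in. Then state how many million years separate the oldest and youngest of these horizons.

A — Quaternary; B — Jurassic; C — Permian; span 286.08 million years

A: 1.72 Ma lies in 2.58–0 Ma, so Quaternary.
B: 175 Ma lies in 201.4–145 Ma, so Jurassic.
C: 287.8 Ma lies in 298.9–251.902 Ma, so Permian.
Oldest = 287.8 Ma, youngest = 1.72 Ma → span 286.08 Myr.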